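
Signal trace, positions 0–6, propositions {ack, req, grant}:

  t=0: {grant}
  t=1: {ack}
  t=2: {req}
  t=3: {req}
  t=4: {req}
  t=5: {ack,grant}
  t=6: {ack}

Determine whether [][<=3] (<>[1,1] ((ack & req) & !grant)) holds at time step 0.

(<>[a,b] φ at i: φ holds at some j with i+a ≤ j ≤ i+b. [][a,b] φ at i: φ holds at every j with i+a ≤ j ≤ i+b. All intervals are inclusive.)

Check <>[1,1] ((ack & req) & !grant) at every j in [0,3]:
  j=0: fails (none in [1,1])
  j=1: fails (none in [2,2])
  j=2: fails (none in [3,3])
  j=3: fails (none in [4,4])
Fails at j=0 → formula fails.

Does not hold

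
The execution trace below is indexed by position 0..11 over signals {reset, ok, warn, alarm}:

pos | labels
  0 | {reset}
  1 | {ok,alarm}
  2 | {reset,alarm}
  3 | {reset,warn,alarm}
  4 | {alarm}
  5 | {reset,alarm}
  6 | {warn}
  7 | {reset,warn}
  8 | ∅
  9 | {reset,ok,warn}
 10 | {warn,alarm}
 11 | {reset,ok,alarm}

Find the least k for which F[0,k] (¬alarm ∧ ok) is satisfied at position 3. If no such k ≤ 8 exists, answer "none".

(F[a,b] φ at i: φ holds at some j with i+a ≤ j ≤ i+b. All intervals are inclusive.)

Scan j = 3,4,… for (¬alarm ∧ ok):
  j=3: fails
  j=4: fails
  j=5: fails
  j=6: fails
  j=7: fails
  j=8: fails
  j=9: holds
First hit at j=9, so smallest k = 9-3 = 6.

6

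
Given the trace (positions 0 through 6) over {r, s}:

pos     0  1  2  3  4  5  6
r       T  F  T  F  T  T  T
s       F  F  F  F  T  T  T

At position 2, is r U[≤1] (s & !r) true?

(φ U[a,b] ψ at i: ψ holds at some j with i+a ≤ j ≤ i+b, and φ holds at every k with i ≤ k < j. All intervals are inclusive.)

Need some j in [2,3] with (s & !r), and r at every k in [2,j-1].
  j=2: (s & !r) false.
  j=3: (s & !r) false.
No j in the window works → until fails.

False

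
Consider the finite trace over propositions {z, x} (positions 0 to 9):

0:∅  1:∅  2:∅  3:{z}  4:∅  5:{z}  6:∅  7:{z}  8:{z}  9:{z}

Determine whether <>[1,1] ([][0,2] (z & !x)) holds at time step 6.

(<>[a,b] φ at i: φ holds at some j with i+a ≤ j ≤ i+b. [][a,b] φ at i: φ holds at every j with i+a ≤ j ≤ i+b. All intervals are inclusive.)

Check [][0,2] (z & !x) at each j in [7,7]:
  j=7: holds on [7,9]
Found at j=7 → formula holds.

True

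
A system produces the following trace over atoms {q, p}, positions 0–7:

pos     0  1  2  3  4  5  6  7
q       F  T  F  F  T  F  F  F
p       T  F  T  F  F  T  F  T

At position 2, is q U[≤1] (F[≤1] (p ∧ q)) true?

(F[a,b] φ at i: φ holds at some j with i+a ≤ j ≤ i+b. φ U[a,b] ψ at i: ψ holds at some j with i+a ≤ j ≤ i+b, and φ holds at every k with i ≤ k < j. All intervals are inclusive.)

Need some j in [2,3] with F[≤1] (p ∧ q), and q at every k in [2,j-1].
  j=2: F[≤1] (p ∧ q) — fails (none in [2,3]).
  j=3: F[≤1] (p ∧ q) — fails (none in [3,4]).
No j in the window works → until fails.

No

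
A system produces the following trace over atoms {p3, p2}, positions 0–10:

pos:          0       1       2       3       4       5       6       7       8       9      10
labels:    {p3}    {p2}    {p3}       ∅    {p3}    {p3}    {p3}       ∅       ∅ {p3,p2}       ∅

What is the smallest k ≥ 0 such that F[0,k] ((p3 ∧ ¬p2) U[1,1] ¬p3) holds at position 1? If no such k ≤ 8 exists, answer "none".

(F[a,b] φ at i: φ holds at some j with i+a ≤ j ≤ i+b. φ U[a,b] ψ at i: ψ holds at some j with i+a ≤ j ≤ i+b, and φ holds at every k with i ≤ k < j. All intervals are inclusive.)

1

Scan j = 1,2,… for ((p3 ∧ ¬p2) U[1,1] ¬p3):
  j=1: fails
  j=2: holds
First hit at j=2, so smallest k = 2-1 = 1.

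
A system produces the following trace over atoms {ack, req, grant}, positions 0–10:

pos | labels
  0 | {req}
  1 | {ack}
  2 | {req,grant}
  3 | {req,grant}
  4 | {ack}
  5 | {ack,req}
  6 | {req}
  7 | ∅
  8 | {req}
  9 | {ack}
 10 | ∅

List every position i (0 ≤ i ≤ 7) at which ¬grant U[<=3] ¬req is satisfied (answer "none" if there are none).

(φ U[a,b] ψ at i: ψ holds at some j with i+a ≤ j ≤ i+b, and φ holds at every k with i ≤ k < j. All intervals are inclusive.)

0, 1, 4, 5, 6, 7

Evaluate at each i in [0,7]:
  i=0: ✓ (rhs at j=1; lhs holds on [0,0])
  i=1: ✓ (rhs at j=1)
  i=2: ✗ (lhs fails at k=2 before rhs at j=4)
  i=3: ✗ (lhs fails at k=3 before rhs at j=4)
  i=4: ✓ (rhs at j=4)
  i=5: ✓ (rhs at j=7; lhs holds on [5,6])
  i=6: ✓ (rhs at j=7; lhs holds on [6,6])
  i=7: ✓ (rhs at j=7)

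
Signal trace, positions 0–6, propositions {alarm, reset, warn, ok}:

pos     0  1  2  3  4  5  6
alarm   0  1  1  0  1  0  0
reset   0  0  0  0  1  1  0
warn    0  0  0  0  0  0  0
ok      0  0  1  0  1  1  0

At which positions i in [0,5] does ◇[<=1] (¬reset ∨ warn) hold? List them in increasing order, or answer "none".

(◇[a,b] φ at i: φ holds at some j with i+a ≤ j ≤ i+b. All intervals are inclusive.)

Evaluate at each i in [0,5]:
  i=0: ✓ (witness j=0)
  i=1: ✓ (witness j=1)
  i=2: ✓ (witness j=2)
  i=3: ✓ (witness j=3)
  i=4: ✗ (none in [4,5])
  i=5: ✓ (witness j=6)

0, 1, 2, 3, 5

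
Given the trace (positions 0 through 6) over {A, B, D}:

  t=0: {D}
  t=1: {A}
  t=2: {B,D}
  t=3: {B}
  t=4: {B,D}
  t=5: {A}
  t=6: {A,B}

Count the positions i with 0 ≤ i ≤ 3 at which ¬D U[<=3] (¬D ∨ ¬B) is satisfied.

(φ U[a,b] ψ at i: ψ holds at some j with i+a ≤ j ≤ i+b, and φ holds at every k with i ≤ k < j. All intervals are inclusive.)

3

Evaluate at each i in [0,3]:
  i=0: ✓ (rhs at j=0)
  i=1: ✓ (rhs at j=1)
  i=2: ✗ (lhs fails at k=2 before rhs at j=3)
  i=3: ✓ (rhs at j=3)
Positions where it holds: {0, 1, 3} → 3.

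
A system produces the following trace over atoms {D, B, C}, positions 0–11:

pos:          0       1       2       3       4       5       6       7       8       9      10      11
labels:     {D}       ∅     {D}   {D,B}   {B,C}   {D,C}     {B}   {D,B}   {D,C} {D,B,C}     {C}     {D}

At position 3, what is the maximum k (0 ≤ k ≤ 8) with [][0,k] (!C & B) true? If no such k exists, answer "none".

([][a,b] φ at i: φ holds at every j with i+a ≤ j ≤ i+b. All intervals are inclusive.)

0

(!C & B) must hold from j=3 onward; find where it first fails.
  j=3: holds
  j=4: fails
Holds on [3,3], so largest k = 0.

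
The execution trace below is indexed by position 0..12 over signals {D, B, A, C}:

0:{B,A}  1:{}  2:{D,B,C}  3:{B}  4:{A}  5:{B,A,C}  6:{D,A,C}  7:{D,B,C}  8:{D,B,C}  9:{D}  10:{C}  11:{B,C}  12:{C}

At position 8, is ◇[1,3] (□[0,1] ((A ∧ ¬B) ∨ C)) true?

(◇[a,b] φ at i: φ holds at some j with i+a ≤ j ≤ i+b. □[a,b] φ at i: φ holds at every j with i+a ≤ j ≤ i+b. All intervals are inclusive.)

Check □[0,1] ((A ∧ ¬B) ∨ C) at each j in [9,11]:
  j=9: fails at 9
  j=10: holds on [10,11]
  j=11: holds on [11,12]
Found at j=10 → formula holds.

True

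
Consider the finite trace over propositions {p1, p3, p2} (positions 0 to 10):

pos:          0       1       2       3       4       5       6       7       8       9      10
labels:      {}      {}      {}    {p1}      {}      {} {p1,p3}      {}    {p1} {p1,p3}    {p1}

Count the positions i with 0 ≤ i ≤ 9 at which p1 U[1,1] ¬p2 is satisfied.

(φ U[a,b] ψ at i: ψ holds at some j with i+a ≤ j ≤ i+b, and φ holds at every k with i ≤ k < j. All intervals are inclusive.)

Evaluate at each i in [0,9]:
  i=0: ✗ (lhs fails at k=0 before rhs at j=1)
  i=1: ✗ (lhs fails at k=1 before rhs at j=2)
  i=2: ✗ (lhs fails at k=2 before rhs at j=3)
  i=3: ✓ (rhs at j=4; lhs holds on [3,3])
  i=4: ✗ (lhs fails at k=4 before rhs at j=5)
  i=5: ✗ (lhs fails at k=5 before rhs at j=6)
  i=6: ✓ (rhs at j=7; lhs holds on [6,6])
  i=7: ✗ (lhs fails at k=7 before rhs at j=8)
  i=8: ✓ (rhs at j=9; lhs holds on [8,8])
  i=9: ✓ (rhs at j=10; lhs holds on [9,9])
Positions where it holds: {3, 6, 8, 9} → 4.

4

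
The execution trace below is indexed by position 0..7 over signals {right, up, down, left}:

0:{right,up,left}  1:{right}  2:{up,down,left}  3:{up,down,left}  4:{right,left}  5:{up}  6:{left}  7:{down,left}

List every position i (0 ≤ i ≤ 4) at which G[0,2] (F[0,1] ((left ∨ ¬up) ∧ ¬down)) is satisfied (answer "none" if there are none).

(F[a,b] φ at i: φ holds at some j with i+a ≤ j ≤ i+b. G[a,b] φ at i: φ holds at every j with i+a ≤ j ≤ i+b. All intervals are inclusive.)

3, 4

Evaluate at each i in [0,4]:
  i=0: ✗ (fails at j=2)
  i=1: ✗ (fails at j=2)
  i=2: ✗ (fails at j=2)
  i=3: ✓ (all of [3,5])
  i=4: ✓ (all of [4,6])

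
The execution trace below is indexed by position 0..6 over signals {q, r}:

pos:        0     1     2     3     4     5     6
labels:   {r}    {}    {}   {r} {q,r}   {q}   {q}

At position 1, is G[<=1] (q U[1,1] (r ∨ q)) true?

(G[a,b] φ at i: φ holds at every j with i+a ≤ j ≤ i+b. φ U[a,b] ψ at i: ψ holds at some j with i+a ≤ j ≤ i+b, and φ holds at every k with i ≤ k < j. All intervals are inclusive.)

Check (q U[1,1] (r ∨ q)) at every j in [1,2]:
  j=1: fails
  j=2: fails
Fails at j=1 → formula fails.

No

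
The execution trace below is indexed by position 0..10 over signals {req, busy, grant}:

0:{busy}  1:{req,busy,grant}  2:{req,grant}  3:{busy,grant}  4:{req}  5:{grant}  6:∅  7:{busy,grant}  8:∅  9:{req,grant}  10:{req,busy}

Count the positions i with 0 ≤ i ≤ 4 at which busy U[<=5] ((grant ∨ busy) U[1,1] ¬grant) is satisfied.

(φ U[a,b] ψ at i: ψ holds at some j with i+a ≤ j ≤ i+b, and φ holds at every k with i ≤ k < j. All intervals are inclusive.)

1

Evaluate at each i in [0,4]:
  i=0: ✗ (lhs fails at k=2 before rhs at j=3)
  i=1: ✗ (lhs fails at k=2 before rhs at j=3)
  i=2: ✗ (lhs fails at k=2 before rhs at j=3)
  i=3: ✓ (rhs at j=3)
  i=4: ✗ (lhs fails at k=4 before rhs at j=5)
Positions where it holds: {3} → 1.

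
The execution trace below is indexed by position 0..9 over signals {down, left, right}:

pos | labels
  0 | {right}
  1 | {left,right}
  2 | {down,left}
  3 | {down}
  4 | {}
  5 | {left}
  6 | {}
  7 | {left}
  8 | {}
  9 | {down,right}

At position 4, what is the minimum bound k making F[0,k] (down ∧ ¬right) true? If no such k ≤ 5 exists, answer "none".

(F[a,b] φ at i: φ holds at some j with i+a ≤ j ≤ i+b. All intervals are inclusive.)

Scan j = 4,5,… for (down ∧ ¬right):
  j=4: fails
  j=5: fails
  j=6: fails
  j=7: fails
  j=8: fails
  j=9: fails
No j in [4,9] satisfies it → none.

none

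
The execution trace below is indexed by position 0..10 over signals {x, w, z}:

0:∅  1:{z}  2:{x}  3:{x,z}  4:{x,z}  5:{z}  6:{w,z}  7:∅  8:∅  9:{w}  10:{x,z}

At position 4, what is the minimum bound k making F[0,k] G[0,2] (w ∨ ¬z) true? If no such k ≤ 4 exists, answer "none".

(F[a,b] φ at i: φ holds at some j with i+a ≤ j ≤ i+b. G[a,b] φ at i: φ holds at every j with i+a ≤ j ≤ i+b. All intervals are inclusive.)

Scan j = 4,5,… for G[0,2] (w ∨ ¬z):
  j=4: fails
  j=5: fails
  j=6: holds
First hit at j=6, so smallest k = 6-4 = 2.

2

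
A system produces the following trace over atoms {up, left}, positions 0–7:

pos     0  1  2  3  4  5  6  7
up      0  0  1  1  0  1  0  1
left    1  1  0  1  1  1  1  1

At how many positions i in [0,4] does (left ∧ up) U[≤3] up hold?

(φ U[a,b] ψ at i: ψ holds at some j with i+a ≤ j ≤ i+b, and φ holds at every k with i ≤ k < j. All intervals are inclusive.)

2

Evaluate at each i in [0,4]:
  i=0: ✗ (lhs fails at k=0 before rhs at j=2)
  i=1: ✗ (lhs fails at k=1 before rhs at j=2)
  i=2: ✓ (rhs at j=2)
  i=3: ✓ (rhs at j=3)
  i=4: ✗ (lhs fails at k=4 before rhs at j=5)
Positions where it holds: {2, 3} → 2.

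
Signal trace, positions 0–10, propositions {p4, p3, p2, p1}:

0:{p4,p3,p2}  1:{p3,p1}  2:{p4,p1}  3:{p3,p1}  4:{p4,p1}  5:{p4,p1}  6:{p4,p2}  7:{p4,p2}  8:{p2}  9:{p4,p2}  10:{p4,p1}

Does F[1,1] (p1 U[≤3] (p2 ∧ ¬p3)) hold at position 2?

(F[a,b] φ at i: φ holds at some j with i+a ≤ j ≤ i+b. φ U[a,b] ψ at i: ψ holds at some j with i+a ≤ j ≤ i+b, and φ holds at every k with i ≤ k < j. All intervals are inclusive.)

Holds

Check (p1 U[≤3] (p2 ∧ ¬p3)) at each j in [3,3]:
  j=3: holds
Found at j=3 → formula holds.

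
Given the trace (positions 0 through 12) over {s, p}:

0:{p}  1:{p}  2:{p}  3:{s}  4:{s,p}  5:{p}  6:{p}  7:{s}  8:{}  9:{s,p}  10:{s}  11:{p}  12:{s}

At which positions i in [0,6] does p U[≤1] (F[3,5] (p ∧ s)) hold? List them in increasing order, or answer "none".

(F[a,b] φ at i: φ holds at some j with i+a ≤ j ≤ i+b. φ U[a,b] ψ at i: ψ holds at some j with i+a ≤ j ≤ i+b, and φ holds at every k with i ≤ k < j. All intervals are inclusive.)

Evaluate at each i in [0,6]:
  i=0: ✓ (rhs at j=0)
  i=1: ✓ (rhs at j=1)
  i=2: ✗ (no rhs in [2,3])
  i=3: ✗ (lhs fails at k=3 before rhs at j=4)
  i=4: ✓ (rhs at j=4)
  i=5: ✓ (rhs at j=5)
  i=6: ✓ (rhs at j=6)

0, 1, 4, 5, 6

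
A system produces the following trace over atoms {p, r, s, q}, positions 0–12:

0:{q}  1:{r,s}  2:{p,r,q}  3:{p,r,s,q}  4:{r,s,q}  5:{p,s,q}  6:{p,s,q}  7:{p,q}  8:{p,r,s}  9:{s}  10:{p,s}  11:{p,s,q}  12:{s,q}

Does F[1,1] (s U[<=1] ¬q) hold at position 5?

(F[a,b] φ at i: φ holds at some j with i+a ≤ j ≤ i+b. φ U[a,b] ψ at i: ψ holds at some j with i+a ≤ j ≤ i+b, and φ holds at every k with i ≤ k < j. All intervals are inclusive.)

No

Check (s U[<=1] ¬q) at each j in [6,6]:
  j=6: fails
No position in the window satisfies it → formula fails.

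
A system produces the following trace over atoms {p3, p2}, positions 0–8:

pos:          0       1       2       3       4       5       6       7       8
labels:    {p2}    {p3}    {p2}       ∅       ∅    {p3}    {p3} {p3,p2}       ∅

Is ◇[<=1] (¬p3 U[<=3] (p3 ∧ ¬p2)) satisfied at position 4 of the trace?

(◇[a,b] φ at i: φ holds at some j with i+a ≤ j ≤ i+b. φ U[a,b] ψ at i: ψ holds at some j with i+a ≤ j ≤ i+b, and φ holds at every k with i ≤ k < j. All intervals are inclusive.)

Check (¬p3 U[<=3] (p3 ∧ ¬p2)) at each j in [4,5]:
  j=4: holds
  j=5: holds
Found at j=4 → formula holds.

Holds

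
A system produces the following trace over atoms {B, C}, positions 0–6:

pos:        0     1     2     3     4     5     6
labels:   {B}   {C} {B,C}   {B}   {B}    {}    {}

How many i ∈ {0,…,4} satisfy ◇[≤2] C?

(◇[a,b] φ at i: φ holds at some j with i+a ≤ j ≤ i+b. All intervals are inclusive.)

3

Evaluate at each i in [0,4]:
  i=0: ✓ (witness j=1)
  i=1: ✓ (witness j=1)
  i=2: ✓ (witness j=2)
  i=3: ✗ (none in [3,5])
  i=4: ✗ (none in [4,6])
Positions where it holds: {0, 1, 2} → 3.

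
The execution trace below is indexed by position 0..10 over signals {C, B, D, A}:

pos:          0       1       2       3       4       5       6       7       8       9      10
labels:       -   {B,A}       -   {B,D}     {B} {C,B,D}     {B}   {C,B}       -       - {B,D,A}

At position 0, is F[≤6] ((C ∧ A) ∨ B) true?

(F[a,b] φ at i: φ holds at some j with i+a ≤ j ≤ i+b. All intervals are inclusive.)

Yes

Check ((C ∧ A) ∨ B) at each j in [0,6]:
  j=0: false
  j=1: true
  j=2: false
  j=3: true
  j=4: true
  j=5: true
  j=6: true
Found at j=1 → formula holds.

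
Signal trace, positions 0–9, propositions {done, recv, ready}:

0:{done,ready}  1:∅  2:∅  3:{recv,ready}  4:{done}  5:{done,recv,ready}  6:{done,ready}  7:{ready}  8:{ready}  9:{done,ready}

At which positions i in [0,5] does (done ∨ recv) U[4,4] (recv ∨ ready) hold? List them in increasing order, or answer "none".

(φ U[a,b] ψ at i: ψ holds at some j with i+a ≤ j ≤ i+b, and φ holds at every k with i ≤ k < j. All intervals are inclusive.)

Evaluate at each i in [0,5]:
  i=0: ✗ (no rhs in [4,4])
  i=1: ✗ (lhs fails at k=1 before rhs at j=5)
  i=2: ✗ (lhs fails at k=2 before rhs at j=6)
  i=3: ✓ (rhs at j=7; lhs holds on [3,6])
  i=4: ✗ (lhs fails at k=7 before rhs at j=8)
  i=5: ✗ (lhs fails at k=7 before rhs at j=9)

3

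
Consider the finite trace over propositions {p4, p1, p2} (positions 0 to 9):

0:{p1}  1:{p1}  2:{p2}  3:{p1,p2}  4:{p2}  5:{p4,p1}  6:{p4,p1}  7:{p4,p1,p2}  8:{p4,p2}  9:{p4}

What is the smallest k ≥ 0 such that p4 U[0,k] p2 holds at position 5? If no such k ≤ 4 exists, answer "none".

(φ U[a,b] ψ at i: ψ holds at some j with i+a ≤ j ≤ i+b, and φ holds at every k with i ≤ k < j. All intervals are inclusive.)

2

Need earliest j ≥ 5 with p2, and p4 at every k in [5,j-1].
  j=5: rhs fails.
  j=6: rhs fails.
  j=7: rhs holds; lhs holds on [5,6]. k = 2.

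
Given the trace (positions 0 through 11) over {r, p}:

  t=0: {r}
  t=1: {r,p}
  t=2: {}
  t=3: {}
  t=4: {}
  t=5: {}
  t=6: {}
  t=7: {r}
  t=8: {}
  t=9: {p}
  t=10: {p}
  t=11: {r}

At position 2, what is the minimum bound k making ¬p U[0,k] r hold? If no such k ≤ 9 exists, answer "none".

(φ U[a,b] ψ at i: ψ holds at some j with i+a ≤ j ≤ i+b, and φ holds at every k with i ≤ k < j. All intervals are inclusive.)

5

Need earliest j ≥ 2 with r, and ¬p at every k in [2,j-1].
  j=2: rhs fails.
  j=3: rhs fails.
  j=4: rhs fails.
  j=5: rhs fails.
  j=6: rhs fails.
  j=7: rhs holds; lhs holds on [2,6]. k = 5.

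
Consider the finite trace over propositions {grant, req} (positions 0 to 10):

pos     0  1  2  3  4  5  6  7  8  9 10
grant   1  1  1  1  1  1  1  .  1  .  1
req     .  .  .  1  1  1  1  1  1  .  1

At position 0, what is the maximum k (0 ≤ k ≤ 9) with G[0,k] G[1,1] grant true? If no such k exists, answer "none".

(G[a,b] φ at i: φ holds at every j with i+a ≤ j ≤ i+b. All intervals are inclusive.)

G[1,1] grant must hold from j=0 onward; find where it first fails.
  j=0: holds
  j=1: holds
  j=2: holds
  j=3: holds
  j=4: holds
  j=5: holds
  j=6: fails
Holds on [0,5], so largest k = 5.

5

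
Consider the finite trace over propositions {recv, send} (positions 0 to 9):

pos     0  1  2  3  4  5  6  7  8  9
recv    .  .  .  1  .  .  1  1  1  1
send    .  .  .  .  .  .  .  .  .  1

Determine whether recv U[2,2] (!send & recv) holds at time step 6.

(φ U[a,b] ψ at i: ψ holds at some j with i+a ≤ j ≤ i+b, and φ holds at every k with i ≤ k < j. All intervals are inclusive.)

Holds

Need some j in [8,8] with (!send & recv), and recv at every k in [6,j-1].
  j=8: (!send & recv) holds; recv holds at every k in [6,7] → satisfied.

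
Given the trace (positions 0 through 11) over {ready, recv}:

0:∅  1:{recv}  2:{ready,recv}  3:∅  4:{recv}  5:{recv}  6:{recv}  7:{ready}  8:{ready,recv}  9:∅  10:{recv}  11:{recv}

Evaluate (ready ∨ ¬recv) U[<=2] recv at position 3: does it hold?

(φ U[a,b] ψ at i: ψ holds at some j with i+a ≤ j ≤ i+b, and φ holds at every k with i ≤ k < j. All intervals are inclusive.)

Holds

Need some j in [3,5] with recv, and (ready ∨ ¬recv) at every k in [3,j-1].
  j=3: recv false.
  j=4: recv holds; (ready ∨ ¬recv) holds at every k in [3,3] → satisfied.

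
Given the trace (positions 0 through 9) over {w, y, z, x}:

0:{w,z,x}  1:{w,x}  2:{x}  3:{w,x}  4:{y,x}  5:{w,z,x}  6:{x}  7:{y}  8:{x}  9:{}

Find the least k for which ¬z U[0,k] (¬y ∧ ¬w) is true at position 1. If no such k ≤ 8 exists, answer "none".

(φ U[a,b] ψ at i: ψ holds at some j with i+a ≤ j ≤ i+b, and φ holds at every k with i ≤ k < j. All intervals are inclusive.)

Need earliest j ≥ 1 with (¬y ∧ ¬w), and ¬z at every k in [1,j-1].
  j=1: rhs fails.
  j=2: rhs holds; lhs holds on [1,1]. k = 1.

1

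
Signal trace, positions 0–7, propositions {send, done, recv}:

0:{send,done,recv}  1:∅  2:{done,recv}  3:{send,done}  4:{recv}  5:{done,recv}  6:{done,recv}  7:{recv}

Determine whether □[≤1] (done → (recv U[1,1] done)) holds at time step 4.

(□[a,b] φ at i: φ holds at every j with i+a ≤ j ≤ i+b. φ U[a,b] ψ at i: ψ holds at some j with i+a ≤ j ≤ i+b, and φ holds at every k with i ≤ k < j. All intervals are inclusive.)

Yes

Check (done → (recv U[1,1] done)) at every j in [4,5]:
  j=4: antecedent false → ✓
  j=5: antecedent true; consequent holds → ✓
All positions satisfy it → formula holds.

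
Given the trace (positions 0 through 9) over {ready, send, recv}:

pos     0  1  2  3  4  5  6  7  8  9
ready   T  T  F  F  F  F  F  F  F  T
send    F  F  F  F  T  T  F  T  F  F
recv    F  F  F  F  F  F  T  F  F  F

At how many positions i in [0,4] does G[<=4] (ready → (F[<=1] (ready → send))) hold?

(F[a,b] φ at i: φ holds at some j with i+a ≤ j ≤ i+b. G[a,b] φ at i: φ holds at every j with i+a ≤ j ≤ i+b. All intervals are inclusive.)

Evaluate at each i in [0,4]:
  i=0: ✗ (fails at j=0)
  i=1: ✓ (all of [1,5])
  i=2: ✓ (all of [2,6])
  i=3: ✓ (all of [3,7])
  i=4: ✓ (all of [4,8])
Positions where it holds: {1, 2, 3, 4} → 4.

4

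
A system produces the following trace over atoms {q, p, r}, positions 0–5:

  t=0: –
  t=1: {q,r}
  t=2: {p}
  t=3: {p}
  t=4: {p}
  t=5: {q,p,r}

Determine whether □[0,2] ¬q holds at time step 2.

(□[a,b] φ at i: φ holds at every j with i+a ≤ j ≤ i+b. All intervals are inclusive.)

Yes

Check ¬q at every j in [2,4]:
  j=2: true
  j=3: true
  j=4: true
All positions satisfy it → formula holds.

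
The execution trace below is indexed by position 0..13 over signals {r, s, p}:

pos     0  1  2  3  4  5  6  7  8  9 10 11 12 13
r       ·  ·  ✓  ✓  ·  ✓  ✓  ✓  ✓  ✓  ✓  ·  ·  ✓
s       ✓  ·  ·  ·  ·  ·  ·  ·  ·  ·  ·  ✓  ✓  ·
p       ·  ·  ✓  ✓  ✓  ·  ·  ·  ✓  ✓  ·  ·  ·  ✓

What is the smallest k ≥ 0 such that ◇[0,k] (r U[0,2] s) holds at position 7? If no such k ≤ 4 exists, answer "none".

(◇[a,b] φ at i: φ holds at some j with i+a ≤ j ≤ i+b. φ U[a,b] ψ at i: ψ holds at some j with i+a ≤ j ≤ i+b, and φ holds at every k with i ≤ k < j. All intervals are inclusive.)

Scan j = 7,8,… for (r U[0,2] s):
  j=7: fails
  j=8: fails
  j=9: holds
First hit at j=9, so smallest k = 9-7 = 2.

2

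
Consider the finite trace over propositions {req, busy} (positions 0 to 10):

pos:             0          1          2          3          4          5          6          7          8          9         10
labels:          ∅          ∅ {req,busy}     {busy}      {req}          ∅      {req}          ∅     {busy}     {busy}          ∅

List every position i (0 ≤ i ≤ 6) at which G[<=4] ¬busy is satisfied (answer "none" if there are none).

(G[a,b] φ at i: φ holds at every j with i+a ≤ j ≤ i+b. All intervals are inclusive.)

none

Evaluate at each i in [0,6]:
  i=0: ✗ (fails at j=2)
  i=1: ✗ (fails at j=2)
  i=2: ✗ (fails at j=2)
  i=3: ✗ (fails at j=3)
  i=4: ✗ (fails at j=8)
  i=5: ✗ (fails at j=8)
  i=6: ✗ (fails at j=8)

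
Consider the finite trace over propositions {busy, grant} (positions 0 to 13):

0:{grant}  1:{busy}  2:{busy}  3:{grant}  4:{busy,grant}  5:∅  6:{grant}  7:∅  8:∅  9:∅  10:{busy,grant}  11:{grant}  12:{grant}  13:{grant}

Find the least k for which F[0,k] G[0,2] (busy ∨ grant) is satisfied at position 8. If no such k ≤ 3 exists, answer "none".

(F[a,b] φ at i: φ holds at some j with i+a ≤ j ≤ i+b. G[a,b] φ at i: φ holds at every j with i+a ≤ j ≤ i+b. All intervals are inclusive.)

2

Scan j = 8,9,… for G[0,2] (busy ∨ grant):
  j=8: fails
  j=9: fails
  j=10: holds
First hit at j=10, so smallest k = 10-8 = 2.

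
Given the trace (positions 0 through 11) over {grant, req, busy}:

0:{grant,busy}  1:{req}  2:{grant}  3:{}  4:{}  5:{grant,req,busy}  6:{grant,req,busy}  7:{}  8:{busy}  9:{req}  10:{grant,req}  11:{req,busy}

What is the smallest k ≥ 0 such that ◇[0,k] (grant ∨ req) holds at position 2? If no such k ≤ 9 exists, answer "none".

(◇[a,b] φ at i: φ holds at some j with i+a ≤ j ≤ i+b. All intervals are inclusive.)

Scan j = 2,3,… for (grant ∨ req):
  j=2: holds
First hit at j=2, so smallest k = 2-2 = 0.

0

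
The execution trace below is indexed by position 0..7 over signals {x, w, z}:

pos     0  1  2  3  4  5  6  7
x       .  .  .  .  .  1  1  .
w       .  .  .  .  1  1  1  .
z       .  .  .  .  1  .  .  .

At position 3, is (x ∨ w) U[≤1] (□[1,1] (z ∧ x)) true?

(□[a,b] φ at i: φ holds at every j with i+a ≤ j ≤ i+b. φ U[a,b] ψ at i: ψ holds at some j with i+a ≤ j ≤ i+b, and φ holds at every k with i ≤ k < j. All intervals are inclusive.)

No

Need some j in [3,4] with □[1,1] (z ∧ x), and (x ∨ w) at every k in [3,j-1].
  j=3: □[1,1] (z ∧ x) — fails at 4.
  j=4: □[1,1] (z ∧ x) — fails at 5.
No j in the window works → until fails.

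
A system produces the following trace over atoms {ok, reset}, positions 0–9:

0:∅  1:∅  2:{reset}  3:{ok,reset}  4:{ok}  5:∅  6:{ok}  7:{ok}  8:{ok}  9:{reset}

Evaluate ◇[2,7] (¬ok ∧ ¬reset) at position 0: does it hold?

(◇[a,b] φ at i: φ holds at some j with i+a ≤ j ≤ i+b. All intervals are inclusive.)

Check (¬ok ∧ ¬reset) at each j in [2,7]:
  j=2: false
  j=3: false
  j=4: false
  j=5: true
  j=6: false
  j=7: false
Found at j=5 → formula holds.

Holds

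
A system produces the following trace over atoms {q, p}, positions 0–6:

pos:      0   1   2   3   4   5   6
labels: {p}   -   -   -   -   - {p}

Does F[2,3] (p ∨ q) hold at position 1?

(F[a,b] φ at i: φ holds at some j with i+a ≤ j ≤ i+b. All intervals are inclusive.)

False

Check (p ∨ q) at each j in [3,4]:
  j=3: false
  j=4: false
No position in the window satisfies it → formula fails.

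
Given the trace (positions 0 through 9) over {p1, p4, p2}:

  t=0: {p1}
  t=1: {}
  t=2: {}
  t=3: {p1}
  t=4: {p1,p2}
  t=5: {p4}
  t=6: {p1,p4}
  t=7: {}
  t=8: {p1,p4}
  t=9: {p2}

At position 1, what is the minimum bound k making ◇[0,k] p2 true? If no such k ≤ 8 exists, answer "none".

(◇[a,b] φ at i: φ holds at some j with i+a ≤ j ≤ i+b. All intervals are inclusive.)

3

Scan j = 1,2,… for p2:
  j=1: fails
  j=2: fails
  j=3: fails
  j=4: holds
First hit at j=4, so smallest k = 4-1 = 3.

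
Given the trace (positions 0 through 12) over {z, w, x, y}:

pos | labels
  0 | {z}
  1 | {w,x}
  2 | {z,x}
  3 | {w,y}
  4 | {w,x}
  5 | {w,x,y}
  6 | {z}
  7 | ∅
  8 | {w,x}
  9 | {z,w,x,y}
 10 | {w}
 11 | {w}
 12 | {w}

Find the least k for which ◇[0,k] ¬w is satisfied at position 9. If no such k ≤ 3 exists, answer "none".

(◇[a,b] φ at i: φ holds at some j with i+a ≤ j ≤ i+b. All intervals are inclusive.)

none

Scan j = 9,10,… for ¬w:
  j=9: fails
  j=10: fails
  j=11: fails
  j=12: fails
No j in [9,12] satisfies it → none.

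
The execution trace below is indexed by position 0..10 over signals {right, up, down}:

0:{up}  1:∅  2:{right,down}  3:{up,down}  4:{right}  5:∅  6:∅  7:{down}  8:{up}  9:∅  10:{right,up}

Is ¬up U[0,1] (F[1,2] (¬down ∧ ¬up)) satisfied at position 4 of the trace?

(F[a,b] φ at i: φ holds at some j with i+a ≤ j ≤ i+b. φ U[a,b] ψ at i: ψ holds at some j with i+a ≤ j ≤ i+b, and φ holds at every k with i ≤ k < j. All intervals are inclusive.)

Yes

Need some j in [4,5] with F[1,2] (¬down ∧ ¬up), and ¬up at every k in [4,j-1].
  j=4: F[1,2] (¬down ∧ ¬up) holds; no prefix to check → satisfied.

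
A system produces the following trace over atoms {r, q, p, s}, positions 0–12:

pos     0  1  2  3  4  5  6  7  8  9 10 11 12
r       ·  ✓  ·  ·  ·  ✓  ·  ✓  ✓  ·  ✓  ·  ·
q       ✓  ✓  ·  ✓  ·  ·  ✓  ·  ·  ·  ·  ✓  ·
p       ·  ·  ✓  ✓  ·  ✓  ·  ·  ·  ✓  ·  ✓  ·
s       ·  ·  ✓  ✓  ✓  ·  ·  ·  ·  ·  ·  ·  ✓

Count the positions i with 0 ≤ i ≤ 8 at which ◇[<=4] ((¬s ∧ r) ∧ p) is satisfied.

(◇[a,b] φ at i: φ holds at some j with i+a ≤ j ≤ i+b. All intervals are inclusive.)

Evaluate at each i in [0,8]:
  i=0: ✗ (none in [0,4])
  i=1: ✓ (witness j=5)
  i=2: ✓ (witness j=5)
  i=3: ✓ (witness j=5)
  i=4: ✓ (witness j=5)
  i=5: ✓ (witness j=5)
  i=6: ✗ (none in [6,10])
  i=7: ✗ (none in [7,11])
  i=8: ✗ (none in [8,12])
Positions where it holds: {1, 2, 3, 4, 5} → 5.

5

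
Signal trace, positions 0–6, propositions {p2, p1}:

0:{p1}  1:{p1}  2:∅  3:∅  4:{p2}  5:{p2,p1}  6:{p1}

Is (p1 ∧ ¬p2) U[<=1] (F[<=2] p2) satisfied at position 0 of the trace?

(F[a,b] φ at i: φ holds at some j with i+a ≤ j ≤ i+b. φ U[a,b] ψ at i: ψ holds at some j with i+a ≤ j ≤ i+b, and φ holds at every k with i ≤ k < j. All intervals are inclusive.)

Need some j in [0,1] with F[<=2] p2, and (p1 ∧ ¬p2) at every k in [0,j-1].
  j=0: F[<=2] p2 — fails (none in [0,2]).
  j=1: F[<=2] p2 — fails (none in [1,3]).
No j in the window works → until fails.

No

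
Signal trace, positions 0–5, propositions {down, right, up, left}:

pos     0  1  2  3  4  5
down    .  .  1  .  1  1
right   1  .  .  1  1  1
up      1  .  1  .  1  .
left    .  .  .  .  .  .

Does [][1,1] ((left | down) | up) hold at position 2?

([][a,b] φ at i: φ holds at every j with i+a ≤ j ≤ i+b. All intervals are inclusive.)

Check ((left | down) | up) at every j in [3,3]:
  j=3: false
Fails at j=3 → formula fails.

False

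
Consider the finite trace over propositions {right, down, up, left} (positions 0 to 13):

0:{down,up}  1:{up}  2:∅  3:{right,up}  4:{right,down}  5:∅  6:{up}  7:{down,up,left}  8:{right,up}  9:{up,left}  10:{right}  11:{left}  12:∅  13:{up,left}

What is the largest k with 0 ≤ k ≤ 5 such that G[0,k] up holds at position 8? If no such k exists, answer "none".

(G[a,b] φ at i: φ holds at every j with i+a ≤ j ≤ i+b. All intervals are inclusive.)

up must hold from j=8 onward; find where it first fails.
  j=8: holds
  j=9: holds
  j=10: fails
Holds on [8,9], so largest k = 1.

1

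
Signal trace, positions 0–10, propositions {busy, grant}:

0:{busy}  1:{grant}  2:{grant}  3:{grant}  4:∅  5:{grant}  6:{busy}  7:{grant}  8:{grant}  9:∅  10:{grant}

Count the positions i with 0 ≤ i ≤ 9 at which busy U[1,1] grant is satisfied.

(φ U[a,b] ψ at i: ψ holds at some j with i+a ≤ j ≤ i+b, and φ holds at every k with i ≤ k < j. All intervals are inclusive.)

2

Evaluate at each i in [0,9]:
  i=0: ✓ (rhs at j=1; lhs holds on [0,0])
  i=1: ✗ (lhs fails at k=1 before rhs at j=2)
  i=2: ✗ (lhs fails at k=2 before rhs at j=3)
  i=3: ✗ (no rhs in [4,4])
  i=4: ✗ (lhs fails at k=4 before rhs at j=5)
  i=5: ✗ (no rhs in [6,6])
  i=6: ✓ (rhs at j=7; lhs holds on [6,6])
  i=7: ✗ (lhs fails at k=7 before rhs at j=8)
  i=8: ✗ (no rhs in [9,9])
  i=9: ✗ (lhs fails at k=9 before rhs at j=10)
Positions where it holds: {0, 6} → 2.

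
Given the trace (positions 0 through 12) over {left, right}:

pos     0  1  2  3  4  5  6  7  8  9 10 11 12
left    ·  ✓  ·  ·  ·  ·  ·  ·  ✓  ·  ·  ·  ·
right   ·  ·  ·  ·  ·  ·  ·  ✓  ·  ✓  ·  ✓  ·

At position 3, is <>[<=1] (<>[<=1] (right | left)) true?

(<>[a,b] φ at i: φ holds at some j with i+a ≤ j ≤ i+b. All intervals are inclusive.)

Does not hold

Check <>[<=1] (right | left) at each j in [3,4]:
  j=3: fails (none in [3,4])
  j=4: fails (none in [4,5])
No position in the window satisfies it → formula fails.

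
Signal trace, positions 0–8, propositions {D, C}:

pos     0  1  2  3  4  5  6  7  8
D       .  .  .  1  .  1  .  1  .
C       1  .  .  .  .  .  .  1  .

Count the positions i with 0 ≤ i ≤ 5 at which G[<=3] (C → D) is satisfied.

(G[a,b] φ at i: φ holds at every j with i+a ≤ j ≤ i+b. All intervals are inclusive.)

5

Evaluate at each i in [0,5]:
  i=0: ✗ (fails at j=0)
  i=1: ✓ (all of [1,4])
  i=2: ✓ (all of [2,5])
  i=3: ✓ (all of [3,6])
  i=4: ✓ (all of [4,7])
  i=5: ✓ (all of [5,8])
Positions where it holds: {1, 2, 3, 4, 5} → 5.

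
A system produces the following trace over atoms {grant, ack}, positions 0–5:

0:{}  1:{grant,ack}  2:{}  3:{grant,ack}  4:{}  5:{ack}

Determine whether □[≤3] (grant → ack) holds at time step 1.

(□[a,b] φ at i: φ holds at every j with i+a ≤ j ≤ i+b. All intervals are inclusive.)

Yes

Check (grant → ack) at every j in [1,4]:
  j=1: antecedent true; consequent true → ✓
  j=2: antecedent false → ✓
  j=3: antecedent true; consequent true → ✓
  j=4: antecedent false → ✓
All positions satisfy it → formula holds.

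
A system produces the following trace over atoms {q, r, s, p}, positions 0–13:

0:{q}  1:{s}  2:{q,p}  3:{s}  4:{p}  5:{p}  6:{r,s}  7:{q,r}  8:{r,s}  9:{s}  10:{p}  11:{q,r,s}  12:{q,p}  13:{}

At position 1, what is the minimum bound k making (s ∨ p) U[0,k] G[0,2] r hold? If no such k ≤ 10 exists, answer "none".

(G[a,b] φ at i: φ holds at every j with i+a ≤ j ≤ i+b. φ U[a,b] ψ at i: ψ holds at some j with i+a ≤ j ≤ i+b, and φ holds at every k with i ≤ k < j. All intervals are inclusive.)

Need earliest j ≥ 1 with G[0,2] r, and (s ∨ p) at every k in [1,j-1].
  j=1: rhs fails.
  j=2: rhs fails.
  j=3: rhs fails.
  j=4: rhs fails.
  j=5: rhs fails.
  j=6: rhs holds; lhs holds on [1,5]. k = 5.

5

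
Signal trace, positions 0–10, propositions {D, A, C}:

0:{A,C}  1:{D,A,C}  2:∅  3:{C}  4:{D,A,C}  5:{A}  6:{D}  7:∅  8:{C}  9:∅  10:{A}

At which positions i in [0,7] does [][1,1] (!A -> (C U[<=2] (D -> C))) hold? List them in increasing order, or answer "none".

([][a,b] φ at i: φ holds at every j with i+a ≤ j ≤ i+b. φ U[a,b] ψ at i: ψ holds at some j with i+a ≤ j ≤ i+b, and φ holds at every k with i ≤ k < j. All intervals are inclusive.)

0, 1, 2, 3, 4, 6, 7

Evaluate at each i in [0,7]:
  i=0: ✓ (all of [1,1])
  i=1: ✓ (all of [2,2])
  i=2: ✓ (all of [3,3])
  i=3: ✓ (all of [4,4])
  i=4: ✓ (all of [5,5])
  i=5: ✗ (fails at j=6)
  i=6: ✓ (all of [7,7])
  i=7: ✓ (all of [8,8])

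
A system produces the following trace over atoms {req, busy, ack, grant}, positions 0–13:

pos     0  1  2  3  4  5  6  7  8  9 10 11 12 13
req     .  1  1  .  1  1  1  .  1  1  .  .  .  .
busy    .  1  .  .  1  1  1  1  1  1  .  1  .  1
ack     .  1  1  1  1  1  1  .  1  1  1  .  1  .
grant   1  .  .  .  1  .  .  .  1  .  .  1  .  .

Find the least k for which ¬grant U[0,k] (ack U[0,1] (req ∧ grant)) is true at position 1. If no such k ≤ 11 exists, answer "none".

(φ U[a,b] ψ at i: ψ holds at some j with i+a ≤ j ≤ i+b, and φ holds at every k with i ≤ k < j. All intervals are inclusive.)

Need earliest j ≥ 1 with (ack U[0,1] (req ∧ grant)), and ¬grant at every k in [1,j-1].
  j=1: rhs fails.
  j=2: rhs fails.
  j=3: rhs holds; lhs holds on [1,2]. k = 2.

2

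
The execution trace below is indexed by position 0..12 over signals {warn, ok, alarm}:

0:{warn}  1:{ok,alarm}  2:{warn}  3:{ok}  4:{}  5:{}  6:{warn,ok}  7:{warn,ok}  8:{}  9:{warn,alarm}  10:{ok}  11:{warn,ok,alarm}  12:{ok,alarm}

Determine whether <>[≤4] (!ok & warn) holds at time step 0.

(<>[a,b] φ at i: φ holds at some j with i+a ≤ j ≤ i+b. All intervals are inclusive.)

True

Check (!ok & warn) at each j in [0,4]:
  j=0: true
  j=1: false
  j=2: true
  j=3: false
  j=4: false
Found at j=0 → formula holds.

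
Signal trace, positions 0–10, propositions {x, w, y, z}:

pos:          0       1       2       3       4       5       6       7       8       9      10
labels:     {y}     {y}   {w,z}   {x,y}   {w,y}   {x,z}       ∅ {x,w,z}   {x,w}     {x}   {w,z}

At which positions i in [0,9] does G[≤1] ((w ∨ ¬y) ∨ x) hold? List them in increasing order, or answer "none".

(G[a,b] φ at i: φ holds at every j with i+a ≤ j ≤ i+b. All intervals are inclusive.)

Evaluate at each i in [0,9]:
  i=0: ✗ (fails at j=0)
  i=1: ✗ (fails at j=1)
  i=2: ✓ (all of [2,3])
  i=3: ✓ (all of [3,4])
  i=4: ✓ (all of [4,5])
  i=5: ✓ (all of [5,6])
  i=6: ✓ (all of [6,7])
  i=7: ✓ (all of [7,8])
  i=8: ✓ (all of [8,9])
  i=9: ✓ (all of [9,10])

2, 3, 4, 5, 6, 7, 8, 9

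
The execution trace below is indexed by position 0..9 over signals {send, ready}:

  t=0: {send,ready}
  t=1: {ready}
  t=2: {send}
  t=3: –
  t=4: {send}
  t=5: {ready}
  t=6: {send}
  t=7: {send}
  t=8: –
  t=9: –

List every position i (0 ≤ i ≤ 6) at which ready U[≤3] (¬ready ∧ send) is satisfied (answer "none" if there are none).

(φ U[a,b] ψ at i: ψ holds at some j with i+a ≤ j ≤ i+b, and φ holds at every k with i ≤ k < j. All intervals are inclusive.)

0, 1, 2, 4, 5, 6

Evaluate at each i in [0,6]:
  i=0: ✓ (rhs at j=2; lhs holds on [0,1])
  i=1: ✓ (rhs at j=2; lhs holds on [1,1])
  i=2: ✓ (rhs at j=2)
  i=3: ✗ (lhs fails at k=3 before rhs at j=4)
  i=4: ✓ (rhs at j=4)
  i=5: ✓ (rhs at j=6; lhs holds on [5,5])
  i=6: ✓ (rhs at j=6)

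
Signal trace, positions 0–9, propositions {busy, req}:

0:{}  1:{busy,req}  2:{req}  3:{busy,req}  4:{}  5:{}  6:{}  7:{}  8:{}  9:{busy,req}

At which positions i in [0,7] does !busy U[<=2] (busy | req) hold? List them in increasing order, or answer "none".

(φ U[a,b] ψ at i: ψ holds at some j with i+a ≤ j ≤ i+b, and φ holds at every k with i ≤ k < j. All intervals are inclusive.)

Evaluate at each i in [0,7]:
  i=0: ✓ (rhs at j=1; lhs holds on [0,0])
  i=1: ✓ (rhs at j=1)
  i=2: ✓ (rhs at j=2)
  i=3: ✓ (rhs at j=3)
  i=4: ✗ (no rhs in [4,6])
  i=5: ✗ (no rhs in [5,7])
  i=6: ✗ (no rhs in [6,8])
  i=7: ✓ (rhs at j=9; lhs holds on [7,8])

0, 1, 2, 3, 7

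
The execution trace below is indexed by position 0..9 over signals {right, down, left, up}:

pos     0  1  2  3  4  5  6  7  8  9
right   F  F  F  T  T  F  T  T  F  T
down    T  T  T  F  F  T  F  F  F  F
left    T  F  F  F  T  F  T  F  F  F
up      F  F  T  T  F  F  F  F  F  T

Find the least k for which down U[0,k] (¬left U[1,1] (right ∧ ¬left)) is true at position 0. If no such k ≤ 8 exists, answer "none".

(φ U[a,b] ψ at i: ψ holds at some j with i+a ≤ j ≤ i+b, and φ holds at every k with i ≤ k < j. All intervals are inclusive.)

2

Need earliest j ≥ 0 with (¬left U[1,1] (right ∧ ¬left)), and down at every k in [0,j-1].
  j=0: rhs fails.
  j=1: rhs fails.
  j=2: rhs holds; lhs holds on [0,1]. k = 2.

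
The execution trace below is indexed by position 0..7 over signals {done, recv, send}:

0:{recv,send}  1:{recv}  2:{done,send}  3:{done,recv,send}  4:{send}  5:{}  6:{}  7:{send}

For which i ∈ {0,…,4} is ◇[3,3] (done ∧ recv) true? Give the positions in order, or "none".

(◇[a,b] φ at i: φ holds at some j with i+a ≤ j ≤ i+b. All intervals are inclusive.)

0

Evaluate at each i in [0,4]:
  i=0: ✓ (witness j=3)
  i=1: ✗ (none in [4,4])
  i=2: ✗ (none in [5,5])
  i=3: ✗ (none in [6,6])
  i=4: ✗ (none in [7,7])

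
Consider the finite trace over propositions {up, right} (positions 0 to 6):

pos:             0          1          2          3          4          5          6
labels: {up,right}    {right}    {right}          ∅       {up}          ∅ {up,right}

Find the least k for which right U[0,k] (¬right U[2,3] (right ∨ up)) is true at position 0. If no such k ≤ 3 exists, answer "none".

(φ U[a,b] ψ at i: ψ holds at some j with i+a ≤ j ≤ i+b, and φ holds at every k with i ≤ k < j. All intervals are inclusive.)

Need earliest j ≥ 0 with (¬right U[2,3] (right ∨ up)), and right at every k in [0,j-1].
  j=0: rhs fails.
  j=1: rhs fails.
  j=2: rhs fails.
  j=3: rhs holds; lhs holds on [0,2]. k = 3.

3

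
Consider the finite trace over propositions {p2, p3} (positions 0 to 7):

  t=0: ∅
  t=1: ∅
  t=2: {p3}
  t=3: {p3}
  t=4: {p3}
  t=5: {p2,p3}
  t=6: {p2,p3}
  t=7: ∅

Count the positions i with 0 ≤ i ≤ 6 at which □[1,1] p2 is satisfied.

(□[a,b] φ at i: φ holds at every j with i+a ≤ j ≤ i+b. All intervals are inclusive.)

2

Evaluate at each i in [0,6]:
  i=0: ✗ (fails at j=1)
  i=1: ✗ (fails at j=2)
  i=2: ✗ (fails at j=3)
  i=3: ✗ (fails at j=4)
  i=4: ✓ (all of [5,5])
  i=5: ✓ (all of [6,6])
  i=6: ✗ (fails at j=7)
Positions where it holds: {4, 5} → 2.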